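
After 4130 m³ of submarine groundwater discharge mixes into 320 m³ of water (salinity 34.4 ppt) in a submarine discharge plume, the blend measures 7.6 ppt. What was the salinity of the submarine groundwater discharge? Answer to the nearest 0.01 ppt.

Salt balance: 320×34.4 + 4,130×S = 4,450×7.6
11,008 + 4,130·S = 33,820
S = (33,820 − 11,008) / 4,130 = 5.5235 ppt

5.52 ppt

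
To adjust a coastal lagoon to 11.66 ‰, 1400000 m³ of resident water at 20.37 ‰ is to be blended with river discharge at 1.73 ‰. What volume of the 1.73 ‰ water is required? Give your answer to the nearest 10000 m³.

1230000 m³

Salt balance: 1,400,000×20.37 + V×1.73 = (1,400,000+V)×11.66
28,518,000 + 1.73V = 16,324,000 + 11.66V
12,194,000 = 9.93V
V = 1,227,995.97 m³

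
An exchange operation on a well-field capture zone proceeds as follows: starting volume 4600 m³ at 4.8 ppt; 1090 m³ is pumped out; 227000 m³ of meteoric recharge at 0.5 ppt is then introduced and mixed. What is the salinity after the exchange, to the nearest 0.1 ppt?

0.6 ppt

Remaining after removal: 3,510 m³ at 4.8 ppt (salt = 16,848)
After addition: salt = 16,848 + 227,000×0.5 = 130,348; volume = 230,510 m³
S = 130,348 / 230,510 = 0.5655 ppt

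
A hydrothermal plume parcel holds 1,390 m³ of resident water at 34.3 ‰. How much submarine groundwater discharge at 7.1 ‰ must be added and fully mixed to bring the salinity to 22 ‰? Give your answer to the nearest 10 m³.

Salt balance: 1,390×34.3 + V×7.1 = (1,390+V)×22
47,677 + 7.1V = 30,580 + 22V
17,097 = 14.9V
V = 1,147.45 m³

1150 m³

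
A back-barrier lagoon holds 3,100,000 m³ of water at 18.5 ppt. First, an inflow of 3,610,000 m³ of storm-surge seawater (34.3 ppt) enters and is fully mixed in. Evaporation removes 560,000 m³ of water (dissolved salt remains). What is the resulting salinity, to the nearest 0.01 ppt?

29.46 ppt

After mixing: salt = 3,100,000×18.5 + 3,610,000×34.3 = 181,173,000; volume = 6,710,000 m³
After evaporation: salt unchanged = 181,173,000; volume = 6,710,000 − 560,000 = 6,150,000 m³
S = 181,173,000 / 6,150,000 = 29.459 ppt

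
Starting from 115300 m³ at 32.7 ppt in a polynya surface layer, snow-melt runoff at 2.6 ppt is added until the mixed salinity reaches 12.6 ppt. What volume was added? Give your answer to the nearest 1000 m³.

232000 m³

Salt balance: 115,300×32.7 + V×2.6 = (115,300+V)×12.6
3,770,310 + 2.6V = 1,452,780 + 12.6V
2,317,530 = 10V
V = 231,753 m³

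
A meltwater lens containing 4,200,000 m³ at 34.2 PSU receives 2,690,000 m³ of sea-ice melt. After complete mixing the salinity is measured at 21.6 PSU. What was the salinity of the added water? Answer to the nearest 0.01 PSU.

1.93 PSU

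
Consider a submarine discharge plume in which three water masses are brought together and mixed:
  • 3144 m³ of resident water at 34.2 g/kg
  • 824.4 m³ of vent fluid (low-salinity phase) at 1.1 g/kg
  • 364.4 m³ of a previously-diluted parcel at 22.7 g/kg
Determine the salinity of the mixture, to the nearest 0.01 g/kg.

By conservation of dissolved salt,
salt = 3,144×34.2 + 824.4×1.1 + 364.4×22.7 = 107,524.8 + 906.84 + 8,271.88 = 116,703.52
volume = 3,144 + 824.4 + 364.4 = 4,332.8 m³
S = 116,703.52 / 4,332.8 = 26.9349 g/kg

26.93 g/kg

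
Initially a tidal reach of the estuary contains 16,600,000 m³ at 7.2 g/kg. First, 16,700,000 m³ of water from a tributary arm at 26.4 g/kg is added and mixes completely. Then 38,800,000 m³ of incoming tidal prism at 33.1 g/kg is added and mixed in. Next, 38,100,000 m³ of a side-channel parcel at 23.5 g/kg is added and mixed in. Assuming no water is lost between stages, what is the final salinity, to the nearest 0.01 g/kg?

By conservation of dissolved salt,
Initial salt = 16,600,000×7.2 = 119,520,000
After stage 1: salt = 119,520,000 + 16,700,000×26.4 = 560,400,000; volume = 33,300,000 m³; S = 16.829 g/kg
After stage 2: salt = 560,400,000 + 38,800,000×33.1 = 1,844,680,000; volume = 72,100,000 m³; S = 25.585 g/kg
After stage 3: salt = 1,844,680,000 + 38,100,000×23.5 = 2,740,030,000; volume = 110,200,000 m³
S = 2,740,030,000 / 110,200,000 = 24.8642 g/kg

24.86 g/kg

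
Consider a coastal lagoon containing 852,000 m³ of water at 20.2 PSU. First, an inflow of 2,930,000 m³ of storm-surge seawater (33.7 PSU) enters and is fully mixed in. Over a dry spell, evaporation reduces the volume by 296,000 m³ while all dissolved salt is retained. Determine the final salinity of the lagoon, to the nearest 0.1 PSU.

33.3 PSU

After mixing: salt = 852,000×20.2 + 2,930,000×33.7 = 115,951,400; volume = 3,782,000 m³
After evaporation: salt unchanged = 115,951,400; volume = 3,782,000 − 296,000 = 3,486,000 m³
S = 115,951,400 / 3,486,000 = 33.262 PSU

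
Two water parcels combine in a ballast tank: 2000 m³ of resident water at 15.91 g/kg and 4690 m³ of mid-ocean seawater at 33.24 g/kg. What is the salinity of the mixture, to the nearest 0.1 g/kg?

28.1 g/kg

Weighted by volume,
salt = 2,000×15.91 + 4,690×33.24 = 31,820 + 155,895.6 = 187,715.6
volume = 2,000 + 4,690 = 6,690 m³
S = 187,715.6 / 6,690 = 28.059 g/kg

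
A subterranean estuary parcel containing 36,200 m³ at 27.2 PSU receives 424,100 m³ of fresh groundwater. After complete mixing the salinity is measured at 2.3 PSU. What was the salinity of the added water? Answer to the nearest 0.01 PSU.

Salt balance: 36,200×27.2 + 424,100×S = 460,300×2.3
984,640 + 424,100·S = 1,058,690
S = (1,058,690 − 984,640) / 424,100 = 0.1746 PSU

0.17 PSU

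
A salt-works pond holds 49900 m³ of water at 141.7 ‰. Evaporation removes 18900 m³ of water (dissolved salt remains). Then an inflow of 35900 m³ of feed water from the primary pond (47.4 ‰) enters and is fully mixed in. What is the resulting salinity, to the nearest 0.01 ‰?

131.13 ‰

After evaporation: salt = 49,900×141.7 = 7,070,830; volume = 49,900 − 18,900 = 31,000 m³
After mixing: salt = 7,070,830 + 35,900×47.4 = 8,772,490; volume = 31,000 + 35,900 = 66,900 m³
S = 8,772,490 / 66,900 = 131.1284 ‰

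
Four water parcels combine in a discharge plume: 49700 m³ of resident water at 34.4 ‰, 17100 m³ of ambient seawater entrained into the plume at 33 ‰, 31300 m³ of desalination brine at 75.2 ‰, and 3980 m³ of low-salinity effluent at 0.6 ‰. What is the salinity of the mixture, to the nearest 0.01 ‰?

Total salt / total volume:
salt = 49,700×34.4 + 17,100×33 + 31,300×75.2 + 3,980×0.6 = 1,709,680 + 564,300 + 2,353,760 + 2,388 = 4,630,128
volume = 49,700 + 17,100 + 31,300 + 3,980 = 102,080 m³
S = 4,630,128 / 102,080 = 45.3578 ‰

45.36 ‰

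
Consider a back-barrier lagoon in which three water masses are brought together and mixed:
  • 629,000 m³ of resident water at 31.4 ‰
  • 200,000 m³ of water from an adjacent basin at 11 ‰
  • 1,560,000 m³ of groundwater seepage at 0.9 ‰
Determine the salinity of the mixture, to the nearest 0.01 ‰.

9.78 ‰

Total salt / total volume:
salt = 629,000×31.4 + 200,000×11 + 1,560,000×0.9 = 19,750,600 + 2,200,000 + 1,404,000 = 23,354,600
volume = 629,000 + 200,000 + 1,560,000 = 2,389,000 m³
S = 23,354,600 / 2,389,000 = 9.7759 ‰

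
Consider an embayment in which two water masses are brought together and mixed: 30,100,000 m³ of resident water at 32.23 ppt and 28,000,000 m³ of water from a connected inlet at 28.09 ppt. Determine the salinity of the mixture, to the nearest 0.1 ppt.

30.2 ppt

By conservation of dissolved salt,
salt = 30,100,000×32.23 + 28,000,000×28.09 = 970,123,000 + 786,520,000 = 1,756,643,000
volume = 30,100,000 + 28,000,000 = 58,100,000 m³
S = 1,756,643,000 / 58,100,000 = 30.235 ppt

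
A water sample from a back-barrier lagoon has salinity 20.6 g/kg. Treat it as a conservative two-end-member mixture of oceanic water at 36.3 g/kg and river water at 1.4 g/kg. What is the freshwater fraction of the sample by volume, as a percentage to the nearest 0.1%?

45.0%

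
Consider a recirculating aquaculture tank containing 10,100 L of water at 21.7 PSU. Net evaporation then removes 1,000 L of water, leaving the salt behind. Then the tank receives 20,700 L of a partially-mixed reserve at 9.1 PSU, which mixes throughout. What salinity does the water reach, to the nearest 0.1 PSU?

After evaporation: salt = 10,100×21.7 = 219,170; volume = 10,100 − 1,000 = 9,100 L
After mixing: salt = 219,170 + 20,700×9.1 = 407,540; volume = 9,100 + 20,700 = 29,800 L
S = 407,540 / 29,800 = 13.6758 PSU

13.7 PSU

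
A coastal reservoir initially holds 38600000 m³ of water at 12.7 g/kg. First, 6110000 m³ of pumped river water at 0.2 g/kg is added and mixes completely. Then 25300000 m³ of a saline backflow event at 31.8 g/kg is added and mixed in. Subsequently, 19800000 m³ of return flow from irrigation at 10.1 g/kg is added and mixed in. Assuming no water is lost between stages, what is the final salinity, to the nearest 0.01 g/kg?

16.66 g/kg

Salt balance:
Initial salt = 38,600,000×12.7 = 490,220,000
After stage 1: salt = 490,220,000 + 6,110,000×0.2 = 491,442,000; volume = 44,710,000 m³; S = 10.992 g/kg
After stage 2: salt = 491,442,000 + 25,300,000×31.8 = 1,295,982,000; volume = 70,010,000 m³; S = 18.511 g/kg
After stage 3: salt = 1,295,982,000 + 19,800,000×10.1 = 1,495,962,000; volume = 89,810,000 m³
S = 1,495,962,000 / 89,810,000 = 16.657 g/kg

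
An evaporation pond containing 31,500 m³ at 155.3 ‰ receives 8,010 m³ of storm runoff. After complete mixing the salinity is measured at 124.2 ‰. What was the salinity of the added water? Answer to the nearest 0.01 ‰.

Salt balance: 31,500×155.3 + 8,010×S = 39,510×124.2
4,891,950 + 8,010·S = 4,907,142
S = (4,907,142 − 4,891,950) / 8,010 = 1.8966 ‰

1.90 ‰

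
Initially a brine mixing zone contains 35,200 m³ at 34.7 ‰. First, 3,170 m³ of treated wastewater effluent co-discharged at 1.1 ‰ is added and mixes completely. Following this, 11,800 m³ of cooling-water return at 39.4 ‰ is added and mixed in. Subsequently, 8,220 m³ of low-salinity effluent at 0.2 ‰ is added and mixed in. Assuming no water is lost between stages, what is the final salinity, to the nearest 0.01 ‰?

28.97 ‰

Total salt / total volume:
Initial salt = 35,200×34.7 = 1,221,440
After stage 1: salt = 1,221,440 + 3,170×1.1 = 1,224,927; volume = 38,370 m³; S = 31.924 ‰
After stage 2: salt = 1,224,927 + 11,800×39.4 = 1,689,847; volume = 50,170 m³; S = 33.682 ‰
After stage 3: salt = 1,689,847 + 8,220×0.2 = 1,691,491; volume = 58,390 m³
S = 1,691,491 / 58,390 = 28.9688 ‰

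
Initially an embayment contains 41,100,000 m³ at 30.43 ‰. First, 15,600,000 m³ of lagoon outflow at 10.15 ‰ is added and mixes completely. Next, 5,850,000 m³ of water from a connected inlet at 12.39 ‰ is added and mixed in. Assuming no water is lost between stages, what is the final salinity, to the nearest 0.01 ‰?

Total salt / total volume:
Initial salt = 41,100,000×30.43 = 1,250,673,000
After stage 1: salt = 1,250,673,000 + 15,600,000×10.15 = 1,409,013,000; volume = 56,700,000 m³; S = 24.85 ‰
After stage 2: salt = 1,409,013,000 + 5,850,000×12.39 = 1,481,494,500; volume = 62,550,000 m³
S = 1,481,494,500 / 62,550,000 = 23.685 ‰

23.68 ‰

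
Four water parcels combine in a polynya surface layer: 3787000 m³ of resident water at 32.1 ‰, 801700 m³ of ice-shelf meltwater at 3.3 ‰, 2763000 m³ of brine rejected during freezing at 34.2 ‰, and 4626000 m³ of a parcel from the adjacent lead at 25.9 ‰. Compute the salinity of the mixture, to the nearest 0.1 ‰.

By conservation of dissolved salt,
salt = 3,787,000×32.1 + 801,700×3.3 + 2,763,000×34.2 + 4,626,000×25.9 = 121,562,700 + 2,645,610 + 94,494,600 + 119,813,400 = 338,516,310
volume = 3,787,000 + 801,700 + 2,763,000 + 4,626,000 = 11,977,700 m³
S = 338,516,310 / 11,977,700 = 28.262 ‰

28.3 ‰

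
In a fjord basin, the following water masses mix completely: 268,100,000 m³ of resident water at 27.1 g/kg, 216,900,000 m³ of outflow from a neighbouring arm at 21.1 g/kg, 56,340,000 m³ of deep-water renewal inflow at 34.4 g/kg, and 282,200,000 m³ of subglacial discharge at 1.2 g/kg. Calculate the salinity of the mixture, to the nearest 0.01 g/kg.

17.14 g/kg

Weighted by volume,
salt = 268,100,000×27.1 + 216,900,000×21.1 + 56,340,000×34.4 + 282,200,000×1.2 = 7,265,510,000 + 4,576,590,000 + 1,938,096,000 + 338,640,000 = 14,118,836,000
volume = 268,100,000 + 216,900,000 + 56,340,000 + 282,200,000 = 823,540,000 m³
S = 14,118,836,000 / 823,540,000 = 17.1441 g/kg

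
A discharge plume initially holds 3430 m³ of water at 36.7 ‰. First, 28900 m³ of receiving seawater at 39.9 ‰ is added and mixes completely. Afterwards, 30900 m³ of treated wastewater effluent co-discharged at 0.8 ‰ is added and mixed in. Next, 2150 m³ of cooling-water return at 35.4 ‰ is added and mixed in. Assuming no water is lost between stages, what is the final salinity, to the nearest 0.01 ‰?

21.10 ‰

Total salt / total volume:
Initial salt = 3,430×36.7 = 125,881
After stage 1: salt = 125,881 + 28,900×39.9 = 1,278,991; volume = 32,330 m³; S = 39.561 ‰
After stage 2: salt = 1,278,991 + 30,900×0.8 = 1,303,711; volume = 63,230 m³; S = 20.619 ‰
After stage 3: salt = 1,303,711 + 2,150×35.4 = 1,379,821; volume = 65,380 m³
S = 1,379,821 / 65,380 = 21.1046 ‰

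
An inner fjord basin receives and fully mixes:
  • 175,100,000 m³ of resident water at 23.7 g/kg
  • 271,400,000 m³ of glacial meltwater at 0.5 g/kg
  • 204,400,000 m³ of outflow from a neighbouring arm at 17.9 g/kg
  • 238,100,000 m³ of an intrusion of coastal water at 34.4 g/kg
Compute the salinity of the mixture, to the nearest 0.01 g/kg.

Conserving salt mass:
salt = 175,100,000×23.7 + 271,400,000×0.5 + 204,400,000×17.9 + 238,100,000×34.4 = 4,149,870,000 + 135,700,000 + 3,658,760,000 + 8,190,640,000 = 16,134,970,000
volume = 175,100,000 + 271,400,000 + 204,400,000 + 238,100,000 = 889,000,000 m³
S = 16,134,970,000 / 889,000,000 = 18.1496 g/kg

18.15 g/kg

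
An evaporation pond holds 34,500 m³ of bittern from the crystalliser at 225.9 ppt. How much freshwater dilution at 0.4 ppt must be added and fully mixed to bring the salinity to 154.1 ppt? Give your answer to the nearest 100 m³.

16100 m³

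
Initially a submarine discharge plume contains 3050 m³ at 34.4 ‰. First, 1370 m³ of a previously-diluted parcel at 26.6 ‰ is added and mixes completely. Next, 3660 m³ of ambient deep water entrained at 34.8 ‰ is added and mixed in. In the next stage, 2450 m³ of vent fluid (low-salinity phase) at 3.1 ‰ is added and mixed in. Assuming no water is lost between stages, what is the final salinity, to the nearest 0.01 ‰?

26.24 ‰

Mass of salt is conserved:
Initial salt = 3,050×34.4 = 104,920
After stage 1: salt = 104,920 + 1,370×26.6 = 141,362; volume = 4,420 m³; S = 31.982 ‰
After stage 2: salt = 141,362 + 3,660×34.8 = 268,730; volume = 8,080 m³; S = 33.259 ‰
After stage 3: salt = 268,730 + 2,450×3.1 = 276,325; volume = 10,530 m³
S = 276,325 / 10,530 = 26.2417 ‰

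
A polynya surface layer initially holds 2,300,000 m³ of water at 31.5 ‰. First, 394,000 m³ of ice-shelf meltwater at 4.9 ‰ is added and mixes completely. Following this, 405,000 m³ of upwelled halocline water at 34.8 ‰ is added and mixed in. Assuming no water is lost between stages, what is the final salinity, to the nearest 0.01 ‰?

28.55 ‰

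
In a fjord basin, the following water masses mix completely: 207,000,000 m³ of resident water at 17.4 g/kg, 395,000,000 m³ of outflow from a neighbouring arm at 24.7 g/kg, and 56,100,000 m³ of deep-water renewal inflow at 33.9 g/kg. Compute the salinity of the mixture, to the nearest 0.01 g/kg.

23.19 g/kg

Conserving salt mass:
salt = 207,000,000×17.4 + 395,000,000×24.7 + 56,100,000×33.9 = 3,601,800,000 + 9,756,500,000 + 1,901,790,000 = 15,260,090,000
volume = 207,000,000 + 395,000,000 + 56,100,000 = 658,100,000 m³
S = 15,260,090,000 / 658,100,000 = 23.1881 g/kg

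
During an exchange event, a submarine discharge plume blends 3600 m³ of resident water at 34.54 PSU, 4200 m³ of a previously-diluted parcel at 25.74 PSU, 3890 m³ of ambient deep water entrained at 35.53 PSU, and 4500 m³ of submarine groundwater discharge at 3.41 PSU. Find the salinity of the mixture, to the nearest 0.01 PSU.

23.84 PSU

Salt balance:
salt = 3,600×34.54 + 4,200×25.74 + 3,890×35.53 + 4,500×3.41 = 124,344 + 108,108 + 138,211.7 + 15,345 = 386,008.7
volume = 3,600 + 4,200 + 3,890 + 4,500 = 16,190 m³
S = 386,008.7 / 16,190 = 23.8424 PSU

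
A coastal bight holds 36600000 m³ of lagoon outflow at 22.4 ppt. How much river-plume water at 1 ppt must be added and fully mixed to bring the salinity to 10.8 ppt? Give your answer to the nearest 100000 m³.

43300000 m³

Salt balance: 36,600,000×22.4 + V×1 = (36,600,000+V)×10.8
819,840,000 + 1V = 395,280,000 + 10.8V
424,560,000 = 9.8V
V = 43,322,448.98 m³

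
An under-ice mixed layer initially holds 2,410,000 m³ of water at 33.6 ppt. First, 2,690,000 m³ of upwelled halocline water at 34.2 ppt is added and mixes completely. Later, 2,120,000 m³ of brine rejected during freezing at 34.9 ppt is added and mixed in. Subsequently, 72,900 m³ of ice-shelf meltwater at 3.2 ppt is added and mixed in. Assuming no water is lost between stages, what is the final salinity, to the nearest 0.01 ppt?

Mass of salt is conserved:
Initial salt = 2,410,000×33.6 = 80,976,000
After stage 1: salt = 80,976,000 + 2,690,000×34.2 = 172,974,000; volume = 5,100,000 m³; S = 33.916 ppt
After stage 2: salt = 172,974,000 + 2,120,000×34.9 = 246,962,000; volume = 7,220,000 m³; S = 34.205 ppt
After stage 3: salt = 246,962,000 + 72,900×3.2 = 247,195,280; volume = 7,292,900 m³
S = 247,195,280 / 7,292,900 = 33.8953 ppt

33.90 ppt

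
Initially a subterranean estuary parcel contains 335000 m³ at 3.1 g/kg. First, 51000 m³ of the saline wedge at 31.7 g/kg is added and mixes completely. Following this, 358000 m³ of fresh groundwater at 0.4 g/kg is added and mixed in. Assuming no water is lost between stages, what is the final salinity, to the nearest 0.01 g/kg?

Total salt / total volume:
Initial salt = 335,000×3.1 = 1,038,500
After stage 1: salt = 1,038,500 + 51,000×31.7 = 2,655,200; volume = 386,000 m³; S = 6.879 g/kg
After stage 2: salt = 2,655,200 + 358,000×0.4 = 2,798,400; volume = 744,000 m³
S = 2,798,400 / 744,000 = 3.7613 g/kg

3.76 g/kg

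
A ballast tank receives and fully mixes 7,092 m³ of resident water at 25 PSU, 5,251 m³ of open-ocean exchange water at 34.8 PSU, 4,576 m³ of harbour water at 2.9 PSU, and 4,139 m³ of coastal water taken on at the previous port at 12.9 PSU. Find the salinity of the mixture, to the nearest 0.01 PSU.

20.26 PSU

Conserving salt mass:
salt = 7,092×25 + 5,251×34.8 + 4,576×2.9 + 4,139×12.9 = 177,300 + 182,734.8 + 13,270.4 + 53,393.1 = 426,698.3
volume = 7,092 + 5,251 + 4,576 + 4,139 = 21,058 m³
S = 426,698.3 / 21,058 = 20.263 PSU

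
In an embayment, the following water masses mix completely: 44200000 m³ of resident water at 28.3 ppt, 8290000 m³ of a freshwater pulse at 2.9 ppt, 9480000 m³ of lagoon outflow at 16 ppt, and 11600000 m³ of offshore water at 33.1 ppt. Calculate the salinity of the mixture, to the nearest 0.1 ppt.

Conserving salt mass:
salt = 44,200,000×28.3 + 8,290,000×2.9 + 9,480,000×16 + 11,600,000×33.1 = 1,250,860,000 + 24,041,000 + 151,680,000 + 383,960,000 = 1,810,541,000
volume = 44,200,000 + 8,290,000 + 9,480,000 + 11,600,000 = 73,570,000 m³
S = 1,810,541,000 / 73,570,000 = 24.61 ppt

24.6 ppt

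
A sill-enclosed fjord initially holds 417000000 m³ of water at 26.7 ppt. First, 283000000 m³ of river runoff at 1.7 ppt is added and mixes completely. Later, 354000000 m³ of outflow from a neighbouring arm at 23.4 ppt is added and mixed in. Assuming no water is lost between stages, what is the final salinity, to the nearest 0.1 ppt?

18.9 ppt

Total salt / total volume:
Initial salt = 417,000,000×26.7 = 11,133,900,000
After stage 1: salt = 11,133,900,000 + 283,000,000×1.7 = 11,615,000,000; volume = 700,000,000 m³; S = 16.593 ppt
After stage 2: salt = 11,615,000,000 + 354,000,000×23.4 = 19,898,600,000; volume = 1,054,000,000 m³
S = 19,898,600,000 / 1,054,000,000 = 18.8791 ppt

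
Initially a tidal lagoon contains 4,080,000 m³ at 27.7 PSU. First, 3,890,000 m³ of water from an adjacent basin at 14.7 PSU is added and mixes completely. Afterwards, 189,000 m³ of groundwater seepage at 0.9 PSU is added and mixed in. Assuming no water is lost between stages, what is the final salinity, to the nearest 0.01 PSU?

20.88 PSU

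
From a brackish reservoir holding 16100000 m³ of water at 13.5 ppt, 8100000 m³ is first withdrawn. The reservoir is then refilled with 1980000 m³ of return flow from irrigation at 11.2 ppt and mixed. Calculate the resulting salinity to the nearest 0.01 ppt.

13.04 ppt

Remaining after removal: 8,000,000 m³ at 13.5 ppt (salt = 108,000,000)
After addition: salt = 108,000,000 + 1,980,000×11.2 = 130,176,000; volume = 9,980,000 m³
S = 130,176,000 / 9,980,000 = 13.0437 ppt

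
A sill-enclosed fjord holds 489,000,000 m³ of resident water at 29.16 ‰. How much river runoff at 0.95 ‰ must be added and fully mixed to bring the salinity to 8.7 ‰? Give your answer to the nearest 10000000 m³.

1290000000 m³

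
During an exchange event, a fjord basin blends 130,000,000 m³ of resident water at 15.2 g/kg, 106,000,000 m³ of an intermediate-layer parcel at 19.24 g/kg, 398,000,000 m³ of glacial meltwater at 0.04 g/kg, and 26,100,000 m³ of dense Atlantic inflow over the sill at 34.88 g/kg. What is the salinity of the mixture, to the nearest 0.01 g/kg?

7.49 g/kg

Salt balance:
salt = 130,000,000×15.2 + 106,000,000×19.24 + 398,000,000×0.04 + 26,100,000×34.88 = 1,976,000,000 + 2,039,440,000 + 15,920,000 + 910,368,000 = 4,941,728,000
volume = 130,000,000 + 106,000,000 + 398,000,000 + 26,100,000 = 660,100,000 m³
S = 4,941,728,000 / 660,100,000 = 7.4863 g/kg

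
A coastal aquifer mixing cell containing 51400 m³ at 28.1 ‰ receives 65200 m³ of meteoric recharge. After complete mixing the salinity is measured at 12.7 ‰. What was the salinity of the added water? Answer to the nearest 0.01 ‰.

0.56 ‰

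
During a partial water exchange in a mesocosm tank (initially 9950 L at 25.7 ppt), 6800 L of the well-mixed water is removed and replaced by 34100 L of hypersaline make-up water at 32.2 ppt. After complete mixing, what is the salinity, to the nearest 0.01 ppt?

31.65 ppt

Remaining after removal: 3,150 L at 25.7 ppt (salt = 80,955)
After addition: salt = 80,955 + 34,100×32.2 = 1,178,975; volume = 37,250 L
S = 1,178,975 / 37,250 = 31.6503 ppt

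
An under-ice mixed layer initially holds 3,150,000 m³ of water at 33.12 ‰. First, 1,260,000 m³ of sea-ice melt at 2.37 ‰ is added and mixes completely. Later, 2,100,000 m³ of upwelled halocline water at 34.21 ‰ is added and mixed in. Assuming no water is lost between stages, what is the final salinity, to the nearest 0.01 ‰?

27.52 ‰

By conservation of dissolved salt,
Initial salt = 3,150,000×33.12 = 104,328,000
After stage 1: salt = 104,328,000 + 1,260,000×2.37 = 107,314,200; volume = 4,410,000 m³; S = 24.334 ‰
After stage 2: salt = 107,314,200 + 2,100,000×34.21 = 179,155,200; volume = 6,510,000 m³
S = 179,155,200 / 6,510,000 = 27.52 ‰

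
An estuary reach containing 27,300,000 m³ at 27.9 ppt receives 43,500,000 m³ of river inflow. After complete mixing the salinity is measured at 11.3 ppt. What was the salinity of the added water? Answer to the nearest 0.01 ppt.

0.88 ppt

Salt balance: 27,300,000×27.9 + 43,500,000×S = 70,800,000×11.3
761,670,000 + 43,500,000·S = 800,040,000
S = (800,040,000 − 761,670,000) / 43,500,000 = 0.8821 ppt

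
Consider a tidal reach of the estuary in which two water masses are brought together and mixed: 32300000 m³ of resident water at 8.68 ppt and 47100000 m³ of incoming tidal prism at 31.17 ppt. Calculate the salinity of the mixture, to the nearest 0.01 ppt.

22.02 ppt

By conservation of dissolved salt,
salt = 32,300,000×8.68 + 47,100,000×31.17 = 280,364,000 + 1,468,107,000 = 1,748,471,000
volume = 32,300,000 + 47,100,000 = 79,400,000 m³
S = 1,748,471,000 / 79,400,000 = 22.021 ppt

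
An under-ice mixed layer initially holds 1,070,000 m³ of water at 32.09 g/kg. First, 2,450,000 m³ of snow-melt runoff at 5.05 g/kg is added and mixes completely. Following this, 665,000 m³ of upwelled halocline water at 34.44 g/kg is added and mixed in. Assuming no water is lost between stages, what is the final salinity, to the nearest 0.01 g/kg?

16.63 g/kg

Conserving salt mass:
Initial salt = 1,070,000×32.09 = 34,336,300
After stage 1: salt = 34,336,300 + 2,450,000×5.05 = 46,708,800; volume = 3,520,000 m³; S = 13.27 g/kg
After stage 2: salt = 46,708,800 + 665,000×34.44 = 69,611,400; volume = 4,185,000 m³
S = 69,611,400 / 4,185,000 = 16.6335 g/kg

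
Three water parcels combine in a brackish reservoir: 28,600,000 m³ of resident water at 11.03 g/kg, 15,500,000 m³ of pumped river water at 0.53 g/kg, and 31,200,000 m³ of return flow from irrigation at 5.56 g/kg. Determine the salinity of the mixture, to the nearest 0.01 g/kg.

Total salt / total volume:
salt = 28,600,000×11.03 + 15,500,000×0.53 + 31,200,000×5.56 = 315,458,000 + 8,215,000 + 173,472,000 = 497,145,000
volume = 28,600,000 + 15,500,000 + 31,200,000 = 75,300,000 m³
S = 497,145,000 / 75,300,000 = 6.6022 g/kg

6.60 g/kg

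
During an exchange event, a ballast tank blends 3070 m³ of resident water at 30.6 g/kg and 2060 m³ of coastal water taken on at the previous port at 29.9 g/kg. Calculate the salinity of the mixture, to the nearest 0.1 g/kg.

30.3 g/kg

Salt balance:
salt = 3,070×30.6 + 2,060×29.9 = 93,942 + 61,594 = 155,536
volume = 3,070 + 2,060 = 5,130 m³
S = 155,536 / 5,130 = 30.319 g/kg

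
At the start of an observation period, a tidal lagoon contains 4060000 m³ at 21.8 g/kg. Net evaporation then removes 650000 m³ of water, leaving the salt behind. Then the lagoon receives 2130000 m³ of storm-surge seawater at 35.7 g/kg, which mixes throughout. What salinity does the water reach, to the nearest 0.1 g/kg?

After evaporation: salt = 4,060,000×21.8 = 88,508,000; volume = 4,060,000 − 650,000 = 3,410,000 m³
After mixing: salt = 88,508,000 + 2,130,000×35.7 = 164,549,000; volume = 3,410,000 + 2,130,000 = 5,540,000 m³
S = 164,549,000 / 5,540,000 = 29.702 g/kg

29.7 g/kg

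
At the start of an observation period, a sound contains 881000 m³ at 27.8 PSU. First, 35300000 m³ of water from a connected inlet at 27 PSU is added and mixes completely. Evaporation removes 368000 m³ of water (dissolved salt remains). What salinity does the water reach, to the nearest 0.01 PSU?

27.30 PSU

After mixing: salt = 881,000×27.8 + 35,300,000×27 = 977,591,800; volume = 36,181,000 m³
After evaporation: salt unchanged = 977,591,800; volume = 36,181,000 − 368,000 = 35,813,000 m³
S = 977,591,800 / 35,813,000 = 27.2971 PSU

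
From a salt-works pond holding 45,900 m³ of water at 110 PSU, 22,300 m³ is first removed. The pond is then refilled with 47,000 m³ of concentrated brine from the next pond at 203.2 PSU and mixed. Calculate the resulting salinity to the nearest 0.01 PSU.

172.05 PSU

Remaining after removal: 23,600 m³ at 110 PSU (salt = 2,596,000)
After addition: salt = 2,596,000 + 47,000×203.2 = 12,146,400; volume = 70,600 m³
S = 12,146,400 / 70,600 = 172.0453 PSU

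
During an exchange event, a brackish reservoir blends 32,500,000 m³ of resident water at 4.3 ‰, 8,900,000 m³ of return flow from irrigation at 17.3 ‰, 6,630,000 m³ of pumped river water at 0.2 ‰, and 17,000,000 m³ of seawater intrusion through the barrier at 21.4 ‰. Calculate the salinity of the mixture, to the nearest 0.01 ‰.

10.13 ‰

By conservation of dissolved salt,
salt = 32,500,000×4.3 + 8,900,000×17.3 + 6,630,000×0.2 + 17,000,000×21.4 = 139,750,000 + 153,970,000 + 1,326,000 + 363,800,000 = 658,846,000
volume = 32,500,000 + 8,900,000 + 6,630,000 + 17,000,000 = 65,030,000 m³
S = 658,846,000 / 65,030,000 = 10.1314 ‰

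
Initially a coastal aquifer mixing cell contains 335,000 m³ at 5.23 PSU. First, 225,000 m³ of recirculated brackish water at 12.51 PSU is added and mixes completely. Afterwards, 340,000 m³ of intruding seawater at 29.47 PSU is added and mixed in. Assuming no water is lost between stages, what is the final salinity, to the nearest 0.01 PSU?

16.21 PSU

Total salt / total volume:
Initial salt = 335,000×5.23 = 1,752,050
After stage 1: salt = 1,752,050 + 225,000×12.51 = 4,566,800; volume = 560,000 m³; S = 8.155 PSU
After stage 2: salt = 4,566,800 + 340,000×29.47 = 14,586,600; volume = 900,000 m³
S = 14,586,600 / 900,000 = 16.2073 PSU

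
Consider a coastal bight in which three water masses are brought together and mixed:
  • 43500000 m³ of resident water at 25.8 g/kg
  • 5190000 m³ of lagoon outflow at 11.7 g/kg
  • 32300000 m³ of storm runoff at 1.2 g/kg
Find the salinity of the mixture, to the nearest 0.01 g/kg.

15.09 g/kg

By conservation of dissolved salt,
salt = 43,500,000×25.8 + 5,190,000×11.7 + 32,300,000×1.2 = 1,122,300,000 + 60,723,000 + 38,760,000 = 1,221,783,000
volume = 43,500,000 + 5,190,000 + 32,300,000 = 80,990,000 m³
S = 1,221,783,000 / 80,990,000 = 15.0856 g/kg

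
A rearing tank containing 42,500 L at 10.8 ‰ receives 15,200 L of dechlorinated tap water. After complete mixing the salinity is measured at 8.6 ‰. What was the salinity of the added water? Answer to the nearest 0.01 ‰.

2.45 ‰

Salt balance: 42,500×10.8 + 15,200×S = 57,700×8.6
459,000 + 15,200·S = 496,220
S = (496,220 − 459,000) / 15,200 = 2.4487 ‰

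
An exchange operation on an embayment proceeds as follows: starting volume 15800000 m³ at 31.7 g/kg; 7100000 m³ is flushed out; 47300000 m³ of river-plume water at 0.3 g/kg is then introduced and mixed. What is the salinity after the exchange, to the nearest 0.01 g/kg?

5.18 g/kg

Remaining after removal: 8,700,000 m³ at 31.7 g/kg (salt = 275,790,000)
After addition: salt = 275,790,000 + 47,300,000×0.3 = 289,980,000; volume = 56,000,000 m³
S = 289,980,000 / 56,000,000 = 5.1782 g/kg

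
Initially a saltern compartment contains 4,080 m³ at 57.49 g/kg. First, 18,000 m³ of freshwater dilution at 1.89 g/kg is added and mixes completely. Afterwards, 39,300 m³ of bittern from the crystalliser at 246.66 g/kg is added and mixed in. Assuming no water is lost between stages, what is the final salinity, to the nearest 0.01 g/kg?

162.31 g/kg

Salt balance:
Initial salt = 4,080×57.49 = 234,559.2
After stage 1: salt = 234,559.2 + 18,000×1.89 = 268,579.2; volume = 22,080 m³; S = 12.164 g/kg
After stage 2: salt = 268,579.2 + 39,300×246.66 = 9,962,317.2; volume = 61,380 m³
S = 9,962,317.2 / 61,380 = 162.3056 g/kg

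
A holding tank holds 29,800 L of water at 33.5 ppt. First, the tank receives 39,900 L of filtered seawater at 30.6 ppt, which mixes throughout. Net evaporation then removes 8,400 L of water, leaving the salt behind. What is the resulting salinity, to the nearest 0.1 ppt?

36.2 ppt

After mixing: salt = 29,800×33.5 + 39,900×30.6 = 2,219,240; volume = 69,700 L
After evaporation: salt unchanged = 2,219,240; volume = 69,700 − 8,400 = 61,300 L
S = 2,219,240 / 61,300 = 36.2029 ppt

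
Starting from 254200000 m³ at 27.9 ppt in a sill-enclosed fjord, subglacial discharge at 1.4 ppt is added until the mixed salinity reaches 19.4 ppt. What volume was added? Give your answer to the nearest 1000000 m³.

120000000 m³

Salt balance: 254,200,000×27.9 + V×1.4 = (254,200,000+V)×19.4
7,092,180,000 + 1.4V = 4,931,480,000 + 19.4V
2,160,700,000 = 18V
V = 120,038,888.89 m³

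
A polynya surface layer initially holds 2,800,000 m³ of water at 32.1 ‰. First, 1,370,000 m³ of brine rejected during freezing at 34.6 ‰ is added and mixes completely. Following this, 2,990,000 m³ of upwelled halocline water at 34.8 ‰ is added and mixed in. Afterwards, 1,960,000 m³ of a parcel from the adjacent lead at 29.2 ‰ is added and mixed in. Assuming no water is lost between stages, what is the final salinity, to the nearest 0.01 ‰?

32.74 ‰

Mass of salt is conserved:
Initial salt = 2,800,000×32.1 = 89,880,000
After stage 1: salt = 89,880,000 + 1,370,000×34.6 = 137,282,000; volume = 4,170,000 m³; S = 32.921 ‰
After stage 2: salt = 137,282,000 + 2,990,000×34.8 = 241,334,000; volume = 7,160,000 m³; S = 33.706 ‰
After stage 3: salt = 241,334,000 + 1,960,000×29.2 = 298,566,000; volume = 9,120,000 m³
S = 298,566,000 / 9,120,000 = 32.7375 ‰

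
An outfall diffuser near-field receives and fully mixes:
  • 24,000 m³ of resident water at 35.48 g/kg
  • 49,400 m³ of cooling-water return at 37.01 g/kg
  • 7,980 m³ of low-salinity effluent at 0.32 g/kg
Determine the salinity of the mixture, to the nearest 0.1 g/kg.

Conserving salt mass:
salt = 24,000×35.48 + 49,400×37.01 + 7,980×0.32 = 851,520 + 1,828,294 + 2,553.6 = 2,682,367.6
volume = 24,000 + 49,400 + 7,980 = 81,380 m³
S = 2,682,367.6 / 81,380 = 32.961 g/kg

33.0 g/kg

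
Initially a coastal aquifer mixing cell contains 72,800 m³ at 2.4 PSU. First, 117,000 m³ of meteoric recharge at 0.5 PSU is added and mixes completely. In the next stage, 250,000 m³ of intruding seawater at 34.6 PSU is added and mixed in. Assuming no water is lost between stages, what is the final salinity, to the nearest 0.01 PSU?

Conserving salt mass:
Initial salt = 72,800×2.4 = 174,720
After stage 1: salt = 174,720 + 117,000×0.5 = 233,220; volume = 189,800 m³; S = 1.229 PSU
After stage 2: salt = 233,220 + 250,000×34.6 = 8,883,220; volume = 439,800 m³
S = 8,883,220 / 439,800 = 20.1983 PSU

20.20 PSU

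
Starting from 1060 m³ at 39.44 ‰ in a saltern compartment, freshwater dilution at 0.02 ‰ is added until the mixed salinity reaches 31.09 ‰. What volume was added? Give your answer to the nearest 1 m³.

285 m³

Salt balance: 1,060×39.44 + V×0.02 = (1,060+V)×31.09
41,806.4 + 0.02V = 32,955.4 + 31.09V
8,851 = 31.07V
V = 284.87 m³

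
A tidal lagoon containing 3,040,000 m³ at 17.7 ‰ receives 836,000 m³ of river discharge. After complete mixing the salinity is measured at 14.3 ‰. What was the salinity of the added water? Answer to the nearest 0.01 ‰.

1.94 ‰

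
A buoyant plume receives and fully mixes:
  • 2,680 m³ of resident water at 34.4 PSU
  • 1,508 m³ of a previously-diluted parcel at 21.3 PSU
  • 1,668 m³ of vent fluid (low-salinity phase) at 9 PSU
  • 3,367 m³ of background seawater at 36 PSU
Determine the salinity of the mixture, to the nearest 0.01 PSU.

28.25 PSU

Conserving salt mass:
salt = 2,680×34.4 + 1,508×21.3 + 1,668×9 + 3,367×36 = 92,192 + 32,120.4 + 15,012 + 121,212 = 260,536.4
volume = 2,680 + 1,508 + 1,668 + 3,367 = 9,223 m³
S = 260,536.4 / 9,223 = 28.2486 PSU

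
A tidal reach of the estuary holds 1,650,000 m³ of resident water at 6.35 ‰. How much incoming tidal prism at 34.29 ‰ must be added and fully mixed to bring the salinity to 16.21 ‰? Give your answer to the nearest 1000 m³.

900000 m³

Salt balance: 1,650,000×6.35 + V×34.29 = (1,650,000+V)×16.21
10,477,500 + 34.29V = 26,746,500 + 16.21V
16,269,000 = 18.08V
V = 899,834.07 m³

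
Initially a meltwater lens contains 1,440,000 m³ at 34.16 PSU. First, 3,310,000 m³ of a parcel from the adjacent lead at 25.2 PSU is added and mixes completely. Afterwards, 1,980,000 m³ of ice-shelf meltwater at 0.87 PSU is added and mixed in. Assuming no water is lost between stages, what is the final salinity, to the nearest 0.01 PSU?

19.96 PSU

Weighted by volume,
Initial salt = 1,440,000×34.16 = 49,190,400
After stage 1: salt = 49,190,400 + 3,310,000×25.2 = 132,602,400; volume = 4,750,000 m³; S = 27.916 PSU
After stage 2: salt = 132,602,400 + 1,980,000×0.87 = 134,325,000; volume = 6,730,000 m³
S = 134,325,000 / 6,730,000 = 19.9591 PSU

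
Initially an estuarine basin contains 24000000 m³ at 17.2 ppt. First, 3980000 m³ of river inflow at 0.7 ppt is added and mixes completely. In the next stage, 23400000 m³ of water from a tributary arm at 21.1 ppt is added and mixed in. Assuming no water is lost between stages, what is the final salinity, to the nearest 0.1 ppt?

17.7 ppt

Mass of salt is conserved:
Initial salt = 24,000,000×17.2 = 412,800,000
After stage 1: salt = 412,800,000 + 3,980,000×0.7 = 415,586,000; volume = 27,980,000 m³; S = 14.853 ppt
After stage 2: salt = 415,586,000 + 23,400,000×21.1 = 909,326,000; volume = 51,380,000 m³
S = 909,326,000 / 51,380,000 = 17.6981 ppt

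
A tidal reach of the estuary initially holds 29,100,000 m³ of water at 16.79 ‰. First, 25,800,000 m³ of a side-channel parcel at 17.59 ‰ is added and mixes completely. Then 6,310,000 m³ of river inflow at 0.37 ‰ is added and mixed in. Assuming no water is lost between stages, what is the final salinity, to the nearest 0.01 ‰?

15.43 ‰

Mass of salt is conserved:
Initial salt = 29,100,000×16.79 = 488,589,000
After stage 1: salt = 488,589,000 + 25,800,000×17.59 = 942,411,000; volume = 54,900,000 m³; S = 17.166 ‰
After stage 2: salt = 942,411,000 + 6,310,000×0.37 = 944,745,700; volume = 61,210,000 m³
S = 944,745,700 / 61,210,000 = 15.4345 ‰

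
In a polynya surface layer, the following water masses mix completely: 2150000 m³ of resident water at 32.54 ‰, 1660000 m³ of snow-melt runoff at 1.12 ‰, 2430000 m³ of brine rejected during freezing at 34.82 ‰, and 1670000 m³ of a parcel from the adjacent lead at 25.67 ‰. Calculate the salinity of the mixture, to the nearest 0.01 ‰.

Total salt / total volume:
salt = 2,150,000×32.54 + 1,660,000×1.12 + 2,430,000×34.82 + 1,670,000×25.67 = 69,961,000 + 1,859,200 + 84,612,600 + 42,868,900 = 199,301,700
volume = 2,150,000 + 1,660,000 + 2,430,000 + 1,670,000 = 7,910,000 m³
S = 199,301,700 / 7,910,000 = 25.1962 ‰

25.20 ‰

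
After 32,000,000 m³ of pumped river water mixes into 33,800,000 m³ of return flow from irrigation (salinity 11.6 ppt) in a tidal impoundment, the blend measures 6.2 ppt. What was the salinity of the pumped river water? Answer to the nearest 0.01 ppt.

Salt balance: 33,800,000×11.6 + 32,000,000×S = 65,800,000×6.2
392,080,000 + 32,000,000·S = 407,960,000
S = (407,960,000 − 392,080,000) / 32,000,000 = 0.4963 ppt

0.50 ppt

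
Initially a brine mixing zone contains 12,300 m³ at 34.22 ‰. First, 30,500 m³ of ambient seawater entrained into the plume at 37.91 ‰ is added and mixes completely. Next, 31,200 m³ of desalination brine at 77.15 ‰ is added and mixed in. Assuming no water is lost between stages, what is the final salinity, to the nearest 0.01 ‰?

Conserving salt mass:
Initial salt = 12,300×34.22 = 420,906
After stage 1: salt = 420,906 + 30,500×37.91 = 1,577,161; volume = 42,800 m³; S = 36.85 ‰
After stage 2: salt = 1,577,161 + 31,200×77.15 = 3,984,241; volume = 74,000 m³
S = 3,984,241 / 74,000 = 53.8411 ‰

53.84 ‰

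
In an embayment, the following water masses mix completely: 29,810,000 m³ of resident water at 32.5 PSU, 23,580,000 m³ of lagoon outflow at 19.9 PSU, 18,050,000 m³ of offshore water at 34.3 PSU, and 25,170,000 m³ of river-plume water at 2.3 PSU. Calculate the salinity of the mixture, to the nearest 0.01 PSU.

21.89 PSU

Conserving salt mass:
salt = 29,810,000×32.5 + 23,580,000×19.9 + 18,050,000×34.3 + 25,170,000×2.3 = 968,825,000 + 469,242,000 + 619,115,000 + 57,891,000 = 2,115,073,000
volume = 29,810,000 + 23,580,000 + 18,050,000 + 25,170,000 = 96,610,000 m³
S = 2,115,073,000 / 96,610,000 = 21.8929 PSU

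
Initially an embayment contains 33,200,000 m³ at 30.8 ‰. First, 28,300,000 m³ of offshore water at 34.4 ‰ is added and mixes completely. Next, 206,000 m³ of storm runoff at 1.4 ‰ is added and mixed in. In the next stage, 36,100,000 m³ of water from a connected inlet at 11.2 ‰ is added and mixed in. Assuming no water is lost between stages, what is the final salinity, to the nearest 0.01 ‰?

24.55 ‰

Total salt / total volume:
Initial salt = 33,200,000×30.8 = 1,022,560,000
After stage 1: salt = 1,022,560,000 + 28,300,000×34.4 = 1,996,080,000; volume = 61,500,000 m³; S = 32.457 ‰
After stage 2: salt = 1,996,080,000 + 206,000×1.4 = 1,996,368,400; volume = 61,706,000 m³; S = 32.353 ‰
After stage 3: salt = 1,996,368,400 + 36,100,000×11.2 = 2,400,688,400; volume = 97,806,000 m³
S = 2,400,688,400 / 97,806,000 = 24.5454 ‰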